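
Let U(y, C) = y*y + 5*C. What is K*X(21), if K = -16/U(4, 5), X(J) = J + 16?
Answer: -592/41 ≈ -14.439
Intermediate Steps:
X(J) = 16 + J
U(y, C) = y² + 5*C
K = -16/41 (K = -16/(4² + 5*5) = -16/(16 + 25) = -16/41 ≈ -0.39024)
K*X(21) = -16*(16 + 21)/41 = -16/41*37 = -592/41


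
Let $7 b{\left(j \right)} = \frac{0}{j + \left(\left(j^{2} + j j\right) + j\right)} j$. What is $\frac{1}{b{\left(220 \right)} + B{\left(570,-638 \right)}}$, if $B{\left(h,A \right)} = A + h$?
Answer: $- \frac{1}{68} \approx -0.014706$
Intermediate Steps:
$b{\left(j \right)} = 0$ ($b{\left(j \right)} = \frac{\frac{0}{j + \left(\left(j^{2} + j j\right) + j\right)} j}{7} = \frac{\frac{0}{j + \left(\left(j^{2} + j^{2}\right) + j\right)} j}{7} = \frac{\frac{0}{j + \left(2 j^{2} + j\right)} j}{7} = \frac{\frac{0}{j + \left(j + 2 j^{2}\right)} j}{7} = \frac{\frac{0}{2 j + 2 j^{2}} j}{7} = \frac{0 j}{7} = \frac{1}{7} \cdot 0 = 0$)
$\frac{1}{b{\left(220 \right)} + B{\left(570,-638 \right)}} = \frac{1}{0 + \left(-638 + 570\right)} = \frac{1}{0 - 68} = \frac{1}{-68} = - \frac{1}{68}$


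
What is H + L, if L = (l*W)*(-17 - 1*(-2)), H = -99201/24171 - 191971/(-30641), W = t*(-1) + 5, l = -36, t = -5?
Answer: 102588923400/18990349 ≈ 5402.2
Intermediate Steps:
W = 10 (W = -5*(-1) + 5 = 5 + 5 = 10)
H = 41038800/18990349 (H = -99201*1/24171 - 191971*(-1/30641) = -33067/8057 + 14767/2357 = 41038800/18990349 ≈ 2.1610)
L = 5400 (L = (-36*10)*(-17 - 1*(-2)) = -360*(-17 + 2) = -360*(-15) = 5400)
H + L = 41038800/18990349 + 5400 = 102588923400/18990349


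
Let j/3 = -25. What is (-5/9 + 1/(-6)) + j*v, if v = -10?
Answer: 13487/18 ≈ 749.28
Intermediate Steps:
j = -75 (j = 3*(-25) = -75)
(-5/9 + 1/(-6)) + j*v = (-5/9 + 1/(-6)) - 75*(-10) = (-5*⅑ + 1*(-⅙)) + 750 = (-5/9 - ⅙) + 750 = -13/18 + 750 = 13487/18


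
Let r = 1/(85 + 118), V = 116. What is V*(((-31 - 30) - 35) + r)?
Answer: -77948/7 ≈ -11135.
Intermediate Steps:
r = 1/203 ≈ 0.0049261
V*(((-31 - 30) - 35) + r) = 116*(((-31 - 30) - 35) + 1/203) = 116*((-61 - 35) + 1/203) = 116*(-96 + 1/203) = 116*(-19487/203) = -77948/7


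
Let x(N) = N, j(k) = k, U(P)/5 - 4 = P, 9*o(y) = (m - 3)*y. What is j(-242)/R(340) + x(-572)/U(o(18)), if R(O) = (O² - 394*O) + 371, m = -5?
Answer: 2576057/269835 ≈ 9.5468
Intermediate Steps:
o(y) = -8*y/9 (o(y) = ((-5 - 3)*y)/9 = (-8*y)/9 = -8*y/9)
U(P) = 20 + 5*P
R(O) = 371 + O² - 394*O
j(-242)/R(340) + x(-572)/U(o(18)) = -242/(371 + 340² - 394*340) - 572/(20 + 5*(-8/9*18)) = -242/(371 + 115600 - 133960) - 572/(20 + 5*(-16)) = -242/(-17989) - 572/(20 - 80) = -242*(-1/17989) - 572/(-60) = 242/17989 - 572*(-1/60) = 242/17989 + 143/15 = 2576057/269835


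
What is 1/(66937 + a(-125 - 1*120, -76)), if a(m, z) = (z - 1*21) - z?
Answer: 1/66916 ≈ 1.4944e-5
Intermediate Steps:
a(m, z) = -21 (a(m, z) = (z - 21) - z = (-21 + z) - z = -21)
1/(66937 + a(-125 - 1*120, -76)) = 1/(66937 - 21) = 1/66916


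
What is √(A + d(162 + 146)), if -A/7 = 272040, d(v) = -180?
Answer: 2*I*√476115 ≈ 1380.0*I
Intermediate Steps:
A = -1904280 (A = -7*272040 = -1904280)
√(A + d(162 + 146)) = √(-1904280 - 180) = √(-1904460) = 2*I*√476115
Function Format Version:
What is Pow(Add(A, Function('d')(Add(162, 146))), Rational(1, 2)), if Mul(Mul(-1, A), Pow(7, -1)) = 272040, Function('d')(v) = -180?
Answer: Mul(2, I, Pow(476115, Rational(1, 2))) ≈ Mul(1380.0, I)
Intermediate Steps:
A = -1904280 (A = Mul(-7, 272040) = -1904280)
Pow(Add(A, Function('d')(Add(162, 146))), Rational(1, 2)) = Pow(Add(-1904280, -180), Rational(1, 2)) = Pow(-1904460, Rational(1, 2)) = Mul(2, I, Pow(476115, Rational(1, 2)))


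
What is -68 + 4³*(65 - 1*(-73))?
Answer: 8764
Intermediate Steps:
-68 + 4³*(65 - 1*(-73)) = -68 + 64*(65 + 73) = -68 + 64*138 = -68 + 8832 = 8764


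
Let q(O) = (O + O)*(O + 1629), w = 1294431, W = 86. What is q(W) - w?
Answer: -999451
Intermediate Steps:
q(O) = 2*O*(1629 + O) (q(O) = (2*O)*(1629 + O) = 2*O*(1629 + O))
q(W) - w = 2*86*(1629 + 86) - 1*1294431 = 2*86*1715 - 1294431 = 294980 - 1294431 = -999451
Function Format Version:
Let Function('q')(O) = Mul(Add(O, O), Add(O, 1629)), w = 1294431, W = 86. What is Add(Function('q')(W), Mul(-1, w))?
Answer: -999451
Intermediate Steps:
Function('q')(O) = Mul(2, O, Add(1629, O)) (Function('q')(O) = Mul(Mul(2, O), Add(1629, O)) = Mul(2, O, Add(1629, O)))
Add(Function('q')(W), Mul(-1, w)) = Add(Mul(2, 86, Add(1629, 86)), Mul(-1, 1294431)) = Add(Mul(2, 86, 1715), -1294431) = Add(294980, -1294431) = -999451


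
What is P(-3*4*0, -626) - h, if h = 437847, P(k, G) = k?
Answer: -437847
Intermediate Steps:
P(-3*4*0, -626) - h = -3*4*0 - 1*437847 = -12*0 - 437847 = 0 - 437847 = -437847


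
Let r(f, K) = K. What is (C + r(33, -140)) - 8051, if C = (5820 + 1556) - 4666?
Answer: -5481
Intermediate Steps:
C = 2710 (C = 7376 - 4666 = 2710)
(C + r(33, -140)) - 8051 = (2710 - 140) - 8051 = 2570 - 8051 = -5481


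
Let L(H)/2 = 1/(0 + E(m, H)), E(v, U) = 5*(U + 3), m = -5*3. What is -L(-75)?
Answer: 1/180 ≈ 0.0055556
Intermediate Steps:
m = -15
E(v, U) = 15 + 5*U (E(v, U) = 5*(3 + U) = 15 + 5*U)
L(H) = 2/(15 + 5*H) (L(H) = 2/(0 + (15 + 5*H)) = 2/(15 + 5*H))
-L(-75) = -2/(5*(3 - 75)) = -2/(5*(-72)) = -2*(-1)/(5*72) = -1*(-1/180) = 1/180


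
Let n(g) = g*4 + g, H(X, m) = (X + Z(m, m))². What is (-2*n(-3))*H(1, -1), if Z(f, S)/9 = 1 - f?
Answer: 10830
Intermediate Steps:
Z(f, S) = 9 - 9*f (Z(f, S) = 9*(1 - f) = 9 - 9*f)
H(X, m) = (9 + X - 9*m)² (H(X, m) = (X + (9 - 9*m))² = (9 + X - 9*m)²)
n(g) = 5*g (n(g) = 4*g + g = 5*g)
(-2*n(-3))*H(1, -1) = (-10*(-3))*(9 + 1 - 9*(-1))² = (-2*(-15))*(9 + 1 + 9)² = 30*19² = 30*361 = 10830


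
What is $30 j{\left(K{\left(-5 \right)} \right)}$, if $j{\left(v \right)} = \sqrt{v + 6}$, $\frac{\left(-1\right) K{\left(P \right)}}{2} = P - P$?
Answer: $30 \sqrt{6} \approx 73.485$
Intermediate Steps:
$K{\left(P \right)} = 0$ ($K{\left(P \right)} = - 2 \left(P - P\right) = \left(-2\right) 0 = 0$)
$j{\left(v \right)} = \sqrt{6 + v}$
$30 j{\left(K{\left(-5 \right)} \right)} = 30 \sqrt{6 + 0} = 30 \sqrt{6}$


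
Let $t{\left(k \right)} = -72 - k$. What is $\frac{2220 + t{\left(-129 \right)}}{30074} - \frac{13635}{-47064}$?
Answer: $\frac{7836723}{21445496} \approx 0.36543$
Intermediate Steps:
$\frac{2220 + t{\left(-129 \right)}}{30074} - \frac{13635}{-47064} = \frac{2220 - -57}{30074} - \frac{13635}{-47064} = \left(2220 + \left(-72 + 129\right)\right) \frac{1}{30074} - - \frac{4545}{15688} = \left(2220 + 57\right) \frac{1}{30074} + \frac{4545}{15688} = 2277 \cdot \frac{1}{30074} + \frac{4545}{15688} = \frac{207}{2734} + \frac{4545}{15688} = \frac{7836723}{21445496}$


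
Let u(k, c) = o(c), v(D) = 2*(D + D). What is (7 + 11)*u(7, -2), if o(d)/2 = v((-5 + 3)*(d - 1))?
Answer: 864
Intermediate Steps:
v(D) = 4*D (v(D) = 2*(2*D) = 4*D)
o(d) = 16 - 16*d (o(d) = 2*(4*((-5 + 3)*(d - 1))) = 2*(4*(-2*(-1 + d))) = 2*(4*(2 - 2*d)) = 2*(8 - 8*d) = 16 - 16*d)
u(k, c) = 16 - 16*c
(7 + 11)*u(7, -2) = (7 + 11)*(16 - 16*(-2)) = 18*(16 + 32) = 18*48 = 864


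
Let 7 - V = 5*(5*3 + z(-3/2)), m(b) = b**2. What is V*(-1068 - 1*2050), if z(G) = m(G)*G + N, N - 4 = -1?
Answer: 824711/4 ≈ 2.0618e+5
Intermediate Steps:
N = 3 (N = 4 - 1 = 3)
z(G) = 3 + G**3 (z(G) = G**2*G + 3 = G**3 + 3 = 3 + G**3)
V = -529/8 (V = 7 - 5*(5*3 + (3 + (-3/2)**3)) = 7 - 5*(15 + (3 + (-3*1/2)**3)) = 7 - 5*(15 + (3 + (-3/2)**3)) = 7 - 5*(15 + (3 - 27/8)) = 7 - 5*(15 - 3/8) = 7 - 5*117/8 = 7 - 1*585/8 = 7 - 585/8 = -529/8 ≈ -66.125)
V*(-1068 - 1*2050) = -529*(-1068 - 1*2050)/8 = -529*(-1068 - 2050)/8 = -529/8*(-3118) = 824711/4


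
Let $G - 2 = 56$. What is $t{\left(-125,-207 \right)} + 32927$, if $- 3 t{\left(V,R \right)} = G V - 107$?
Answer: $\frac{106138}{3} \approx 35379.0$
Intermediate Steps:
$G = 58$ ($G = 2 + 56 = 58$)
$t{\left(V,R \right)} = \frac{107}{3} - \frac{58 V}{3}$ ($t{\left(V,R \right)} = - \frac{58 V - 107}{3} = - \frac{-107 + 58 V}{3} = \frac{107}{3} - \frac{58 V}{3}$)
$t{\left(-125,-207 \right)} + 32927 = \left(\frac{107}{3} - - \frac{7250}{3}\right) + 32927 = \left(\frac{107}{3} + \frac{7250}{3}\right) + 32927 = \frac{7357}{3} + 32927 = \frac{106138}{3}$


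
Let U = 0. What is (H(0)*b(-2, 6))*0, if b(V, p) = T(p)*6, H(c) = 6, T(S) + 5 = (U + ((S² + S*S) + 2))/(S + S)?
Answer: 0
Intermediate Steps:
T(S) = -5 + (2 + 2*S²)/(2*S) (T(S) = -5 + (0 + ((S² + S*S) + 2))/(S + S) = -5 + (0 + ((S² + S²) + 2))/((2*S)) = -5 + (0 + (2*S² + 2))*(1/(2*S)) = -5 + (0 + (2 + 2*S²))*(1/(2*S)) = -5 + (2 + 2*S²)*(1/(2*S)) = -5 + (2 + 2*S²)/(2*S))
b(V, p) = -30 + 6*p + 6/p (b(V, p) = (-5 + p + 1/p)*6 = -30 + 6*p + 6/p)
(H(0)*b(-2, 6))*0 = (6*(-30 + 6*6 + 6/6))*0 = (6*(-30 + 36 + 6*(⅙)))*0 = (6*(-30 + 36 + 1))*0 = (6*7)*0 = 42*0 = 0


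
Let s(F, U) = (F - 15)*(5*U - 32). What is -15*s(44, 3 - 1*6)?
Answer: 20445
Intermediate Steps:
s(F, U) = (-32 + 5*U)*(-15 + F) (s(F, U) = (-15 + F)*(-32 + 5*U) = (-32 + 5*U)*(-15 + F))
-15*s(44, 3 - 1*6) = -15*(480 - 75*(3 - 1*6) - 32*44 + 5*44*(3 - 1*6)) = -15*(480 - 75*(3 - 6) - 1408 + 5*44*(3 - 6)) = -15*(480 - 75*(-3) - 1408 + 5*44*(-3)) = -15*(480 + 225 - 1408 - 660) = -15*(-1363) = 20445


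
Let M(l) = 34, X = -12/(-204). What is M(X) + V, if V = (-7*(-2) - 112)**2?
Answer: 9638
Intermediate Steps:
X = 1/17 (X = -12*(-1/204) = 1/17 ≈ 0.058824)
V = 9604 (V = (14 - 112)**2 = (-98)**2 = 9604)
M(X) + V = 34 + 9604 = 9638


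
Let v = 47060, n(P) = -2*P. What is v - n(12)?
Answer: 47084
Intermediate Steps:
v - n(12) = 47060 - (-2)*12 = 47060 - 1*(-24) = 47060 + 24 = 47084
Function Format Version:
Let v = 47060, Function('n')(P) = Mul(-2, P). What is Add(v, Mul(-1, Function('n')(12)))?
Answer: 47084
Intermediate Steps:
Add(v, Mul(-1, Function('n')(12))) = Add(47060, Mul(-1, Mul(-2, 12))) = Add(47060, Mul(-1, -24)) = Add(47060, 24) = 47084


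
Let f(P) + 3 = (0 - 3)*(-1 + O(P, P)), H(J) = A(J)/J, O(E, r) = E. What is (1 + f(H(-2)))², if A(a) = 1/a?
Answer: 1/16 ≈ 0.062500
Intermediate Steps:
A(a) = 1/a
H(J) = J⁻² (H(J) = 1/(J*J) = J⁻²)
f(P) = -3*P (f(P) = -3 + (0 - 3)*(-1 + P) = -3 - 3*(-1 + P) = -3 + (3 - 3*P) = -3*P)
(1 + f(H(-2)))² = (1 - 3/(-2)²)² = (1 - 3*¼)² = (1 - ¾)² = (¼)² = 1/16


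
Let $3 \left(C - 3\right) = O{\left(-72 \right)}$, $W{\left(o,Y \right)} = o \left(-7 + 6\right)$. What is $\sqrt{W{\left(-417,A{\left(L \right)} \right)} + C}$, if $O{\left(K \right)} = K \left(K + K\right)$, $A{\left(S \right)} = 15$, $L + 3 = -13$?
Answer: $2 \sqrt{969} \approx 62.258$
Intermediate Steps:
$L = -16$ ($L = -3 - 13 = -16$)
$O{\left(K \right)} = 2 K^{2}$ ($O{\left(K \right)} = K 2 K = 2 K^{2}$)
$W{\left(o,Y \right)} = - o$ ($W{\left(o,Y \right)} = o \left(-1\right) = - o$)
$C = 3459$ ($C = 3 + \frac{2 \left(-72\right)^{2}}{3} = 3 + \frac{2 \cdot 5184}{3} = 3 + \frac{1}{3} \cdot 10368 = 3 + 3456 = 3459$)
$\sqrt{W{\left(-417,A{\left(L \right)} \right)} + C} = \sqrt{\left(-1\right) \left(-417\right) + 3459} = \sqrt{417 + 3459} = \sqrt{3876} = 2 \sqrt{969}$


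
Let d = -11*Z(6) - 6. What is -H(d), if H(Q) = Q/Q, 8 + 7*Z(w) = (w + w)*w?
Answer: -1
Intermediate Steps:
Z(w) = -8/7 + 2*w**2/7 (Z(w) = -8/7 + ((w + w)*w)/7 = -8/7 + ((2*w)*w)/7 = -8/7 + (2*w**2)/7 = -8/7 + 2*w**2/7)
d = -746/7 (d = -11*(-8/7 + (2/7)*6**2) - 6 = -11*(-8/7 + (2/7)*36) - 6 = -11*(-8/7 + 72/7) - 6 = -11*64/7 - 6 = -704/7 - 6 = -746/7 ≈ -106.57)
H(Q) = 1
-H(d) = -1*1 = -1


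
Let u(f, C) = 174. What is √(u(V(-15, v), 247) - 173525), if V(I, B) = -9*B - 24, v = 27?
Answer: I*√173351 ≈ 416.35*I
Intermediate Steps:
V(I, B) = -24 - 9*B
√(u(V(-15, v), 247) - 173525) = √(174 - 173525) = √(-173351) = I*√173351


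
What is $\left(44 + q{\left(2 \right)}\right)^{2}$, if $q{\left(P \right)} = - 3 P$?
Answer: $1444$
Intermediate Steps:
$\left(44 + q{\left(2 \right)}\right)^{2} = \left(44 - 6\right)^{2} = 38^{2} = 1444$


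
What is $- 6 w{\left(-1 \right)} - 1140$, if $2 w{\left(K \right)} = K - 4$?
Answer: $-1125$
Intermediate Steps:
$w{\left(K \right)} = -2 + \frac{K}{2}$ ($w{\left(K \right)} = \frac{K - 4}{2} = \frac{-4 + K}{2} = -2 + \frac{K}{2}$)
$- 6 w{\left(-1 \right)} - 1140 = - 6 \left(-2 + \frac{1}{2} \left(-1\right)\right) - 1140 = - 6 \left(-2 - \frac{1}{2}\right) - 1140 = \left(-6\right) \left(- \frac{5}{2}\right) - 1140 = 15 - 1140 = -1125$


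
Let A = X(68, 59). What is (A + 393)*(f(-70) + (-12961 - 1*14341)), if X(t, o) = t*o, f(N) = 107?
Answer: -119793975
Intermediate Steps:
X(t, o) = o*t
A = 4012 (A = 59*68 = 4012)
(A + 393)*(f(-70) + (-12961 - 1*14341)) = (4012 + 393)*(107 + (-12961 - 1*14341)) = 4405*(107 + (-12961 - 14341)) = 4405*(107 - 27302) = 4405*(-27195) = -119793975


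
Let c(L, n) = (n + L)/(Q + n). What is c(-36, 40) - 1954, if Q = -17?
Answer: -44938/23 ≈ -1953.8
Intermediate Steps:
c(L, n) = (L + n)/(-17 + n) (c(L, n) = (n + L)/(-17 + n) = (L + n)/(-17 + n))
c(-36, 40) - 1954 = (-36 + 40)/(-17 + 40) - 1954 = 4/23 - 1954 = -44938/23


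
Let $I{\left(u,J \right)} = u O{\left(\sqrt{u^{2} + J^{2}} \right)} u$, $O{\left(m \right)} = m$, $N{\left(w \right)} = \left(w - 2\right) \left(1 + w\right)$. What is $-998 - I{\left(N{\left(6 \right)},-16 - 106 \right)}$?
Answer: $-998 - 1568 \sqrt{3917} \approx -99133.0$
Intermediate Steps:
$N{\left(w \right)} = \left(1 + w\right) \left(-2 + w\right)$ ($N{\left(w \right)} = \left(-2 + w\right) \left(1 + w\right) = \left(1 + w\right) \left(-2 + w\right)$)
$I{\left(u,J \right)} = u^{2} \sqrt{J^{2} + u^{2}}$ ($I{\left(u,J \right)} = u \sqrt{u^{2} + J^{2}} u = u \sqrt{J^{2} + u^{2}} u = u^{2} \sqrt{J^{2} + u^{2}}$)
$-998 - I{\left(N{\left(6 \right)},-16 - 106 \right)} = -998 - \left(-2 + 6^{2} - 6\right)^{2} \sqrt{\left(-16 - 106\right)^{2} + \left(-2 + 6^{2} - 6\right)^{2}} = -998 - \left(-2 + 36 - 6\right)^{2} \sqrt{\left(-122\right)^{2} + \left(-2 + 36 - 6\right)^{2}} = -998 - 28^{2} \sqrt{14884 + 28^{2}} = -998 - 784 \sqrt{14884 + 784} = -998 - 784 \sqrt{15668} = -998 - 784 \cdot 2 \sqrt{3917} = -998 - 1568 \sqrt{3917}$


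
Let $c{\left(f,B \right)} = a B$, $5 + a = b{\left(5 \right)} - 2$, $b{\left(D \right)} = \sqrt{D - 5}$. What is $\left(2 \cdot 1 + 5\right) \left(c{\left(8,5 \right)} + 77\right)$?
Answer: $294$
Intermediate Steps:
$b{\left(D \right)} = \sqrt{-5 + D}$
$a = -7$ ($a = -5 - \left(2 - \sqrt{-5 + 5}\right) = -5 - \left(2 - \sqrt{0}\right) = -5 + \left(0 - 2\right) = -5 - 2 = -7$)
$c{\left(f,B \right)} = - 7 B$
$\left(2 \cdot 1 + 5\right) \left(c{\left(8,5 \right)} + 77\right) = \left(2 \cdot 1 + 5\right) \left(\left(-7\right) 5 + 77\right) = \left(2 + 5\right) \left(-35 + 77\right) = 7 \cdot 42 = 294$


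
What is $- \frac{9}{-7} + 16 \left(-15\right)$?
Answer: $- \frac{1671}{7} \approx -238.71$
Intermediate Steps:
$- \frac{9}{-7} + 16 \left(-15\right) = \left(-9\right) \left(- \frac{1}{7}\right) - 240 = \frac{9}{7} - 240 = - \frac{1671}{7}$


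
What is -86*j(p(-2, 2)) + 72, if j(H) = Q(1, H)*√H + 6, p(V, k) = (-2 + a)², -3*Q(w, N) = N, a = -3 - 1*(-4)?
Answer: -1246/3 ≈ -415.33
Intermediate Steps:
a = 1 (a = -3 + 4 = 1)
Q(w, N) = -N/3
p(V, k) = 1 (p(V, k) = (-2 + 1)² = (-1)² = 1)
j(H) = 6 - H^(3/2)/3 (j(H) = (-H/3)*√H + 6 = -H^(3/2)/3 + 6 = 6 - H^(3/2)/3)
-86*j(p(-2, 2)) + 72 = -86*(6 - 1^(3/2)/3) + 72 = -86*(6 - ⅓*1) + 72 = -86*(6 - ⅓) + 72 = -86*17/3 + 72 = -1462/3 + 72 = -1246/3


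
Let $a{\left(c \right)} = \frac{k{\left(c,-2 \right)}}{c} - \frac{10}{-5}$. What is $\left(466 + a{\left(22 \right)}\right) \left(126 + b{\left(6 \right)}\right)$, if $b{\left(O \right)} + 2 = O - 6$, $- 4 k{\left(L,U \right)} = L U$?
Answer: $58094$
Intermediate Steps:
$k{\left(L,U \right)} = - \frac{L U}{4}$
$b{\left(O \right)} = -8 + O$ ($b{\left(O \right)} = -2 + \left(O - 6\right) = -2 + \left(-6 + O\right) = -8 + O$)
$a{\left(c \right)} = \frac{5}{2}$ ($a{\left(c \right)} = \frac{\left(- \frac{1}{4}\right) c \left(-2\right)}{c} - \frac{10}{-5} = \frac{\frac{1}{2} c}{c} - -2 = \frac{1}{2} + 2 = \frac{5}{2}$)
$\left(466 + a{\left(22 \right)}\right) \left(126 + b{\left(6 \right)}\right) = \left(466 + \frac{5}{2}\right) \left(126 + \left(-8 + 6\right)\right) = \frac{937 \left(126 - 2\right)}{2} = \frac{937}{2} \cdot 124 = 58094$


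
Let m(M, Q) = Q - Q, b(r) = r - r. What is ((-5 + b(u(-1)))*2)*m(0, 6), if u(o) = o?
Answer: 0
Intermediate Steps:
b(r) = 0
m(M, Q) = 0
((-5 + b(u(-1)))*2)*m(0, 6) = ((-5 + 0)*2)*0 = -5*2*0 = -10*0 = 0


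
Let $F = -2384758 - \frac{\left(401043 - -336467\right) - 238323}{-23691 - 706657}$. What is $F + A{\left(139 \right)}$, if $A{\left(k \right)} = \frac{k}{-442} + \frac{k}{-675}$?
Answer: $- \frac{259818562429868237}{108949662900} \approx -2.3848 \cdot 10^{6}$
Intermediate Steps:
$A{\left(k \right)} = - \frac{1117 k}{298350}$ ($A{\left(k \right)} = k \left(- \frac{1}{442}\right) + k \left(- \frac{1}{675}\right) = - \frac{k}{442} - \frac{k}{675} = - \frac{1117 k}{298350}$)
$F = - \frac{1741702736597}{730348}$ ($F = -2384758 - \frac{\left(401043 + 336467\right) - 238323}{-730348} = -2384758 - \left(737510 - 238323\right) \left(- \frac{1}{730348}\right) = -2384758 - 499187 \left(- \frac{1}{730348}\right) = -2384758 - - \frac{499187}{730348} = -2384758 + \frac{499187}{730348} = - \frac{1741702736597}{730348} \approx -2.3848 \cdot 10^{6}$)
$F + A{\left(139 \right)} = - \frac{1741702736597}{730348} - \frac{155263}{298350} = - \frac{259818562429868237}{108949662900}$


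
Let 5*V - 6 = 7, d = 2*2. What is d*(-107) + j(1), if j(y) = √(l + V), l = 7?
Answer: -428 + 4*√15/5 ≈ -424.90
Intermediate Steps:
d = 4
V = 13/5 (V = 6/5 + (⅕)*7 = 6/5 + 7/5 = 13/5 ≈ 2.6000)
j(y) = 4*√15/5 (j(y) = √(7 + 13/5) = √(48/5) = 4*√15/5)
d*(-107) + j(1) = 4*(-107) + 4*√15/5 = -428 + 4*√15/5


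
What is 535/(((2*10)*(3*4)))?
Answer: 107/48 ≈ 2.2292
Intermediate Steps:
535/(((2*10)*(3*4))) = 535/((20*12)) = 535/240 = 535*(1/240) = 107/48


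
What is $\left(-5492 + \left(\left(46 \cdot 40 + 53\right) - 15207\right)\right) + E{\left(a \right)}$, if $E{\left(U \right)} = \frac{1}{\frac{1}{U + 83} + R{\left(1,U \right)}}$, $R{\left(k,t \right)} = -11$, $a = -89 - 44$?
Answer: $- \frac{10362156}{551} \approx -18806.0$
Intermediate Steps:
$a = -133$
$E{\left(U \right)} = \frac{1}{-11 + \frac{1}{83 + U}}$ ($E{\left(U \right)} = \frac{1}{\frac{1}{U + 83} - 11} = \frac{1}{\frac{1}{83 + U} - 11} = \frac{1}{-11 + \frac{1}{83 + U}}$)
$\left(-5492 + \left(\left(46 \cdot 40 + 53\right) - 15207\right)\right) + E{\left(a \right)} = \left(-5492 + \left(\left(46 \cdot 40 + 53\right) - 15207\right)\right) + \frac{83 - 133}{-912 - -1463} = \left(-5492 + \left(\left(1840 + 53\right) - 15207\right)\right) + \frac{1}{-912 + 1463} \left(-50\right) = \left(-5492 + \left(1893 - 15207\right)\right) + \frac{1}{551} \left(-50\right) = \left(-5492 - 13314\right) + \frac{1}{551} \left(-50\right) = -18806 - \frac{50}{551} = - \frac{10362156}{551}$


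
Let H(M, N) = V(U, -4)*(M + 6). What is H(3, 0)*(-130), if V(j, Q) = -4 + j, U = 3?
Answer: 1170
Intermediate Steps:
H(M, N) = -6 - M (H(M, N) = (-4 + 3)*(M + 6) = -(6 + M) = -6 - M)
H(3, 0)*(-130) = (-6 - 1*3)*(-130) = (-6 - 3)*(-130) = -9*(-130) = 1170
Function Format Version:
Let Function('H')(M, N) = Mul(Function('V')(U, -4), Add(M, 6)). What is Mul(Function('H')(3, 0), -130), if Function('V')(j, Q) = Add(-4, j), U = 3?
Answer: 1170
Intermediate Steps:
Function('H')(M, N) = Add(-6, Mul(-1, M)) (Function('H')(M, N) = Mul(Add(-4, 3), Add(M, 6)) = Mul(-1, Add(6, M)) = Add(-6, Mul(-1, M)))
Mul(Function('H')(3, 0), -130) = Mul(Add(-6, Mul(-1, 3)), -130) = Mul(Add(-6, -3), -130) = Mul(-9, -130) = 1170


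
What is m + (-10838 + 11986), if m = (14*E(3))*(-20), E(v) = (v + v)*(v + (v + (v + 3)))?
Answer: -19012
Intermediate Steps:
E(v) = 2*v*(3 + 3*v) (E(v) = (2*v)*(v + (v + (3 + v))) = (2*v)*(v + (3 + 2*v)) = (2*v)*(3 + 3*v) = 2*v*(3 + 3*v))
m = -20160 (m = (14*(6*3*(1 + 3)))*(-20) = (14*(6*3*4))*(-20) = (14*72)*(-20) = 1008*(-20) = -20160)
m + (-10838 + 11986) = -20160 + (-10838 + 11986) = -20160 + 1148 = -19012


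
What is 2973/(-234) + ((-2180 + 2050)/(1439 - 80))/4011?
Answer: -1800633533/141724674 ≈ -12.705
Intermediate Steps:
2973/(-234) + ((-2180 + 2050)/(1439 - 80))/4011 = 2973*(-1/234) - 130/1359*(1/4011) = -991/78 - 130*1/1359*(1/4011) = -991/78 - 130/1359*1/4011 = -991/78 - 130/5450949 = -1800633533/141724674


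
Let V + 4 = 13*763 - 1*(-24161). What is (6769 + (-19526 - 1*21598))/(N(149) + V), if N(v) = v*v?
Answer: -34355/56277 ≈ -0.61046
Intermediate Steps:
N(v) = v²
V = 34076 (V = -4 + (13*763 - 1*(-24161)) = -4 + (9919 + 24161) = -4 + 34080 = 34076)
(6769 + (-19526 - 1*21598))/(N(149) + V) = (6769 + (-19526 - 1*21598))/(149² + 34076) = (6769 + (-19526 - 21598))/(22201 + 34076) = (6769 - 41124)/56277 = -34355*1/56277 = -34355/56277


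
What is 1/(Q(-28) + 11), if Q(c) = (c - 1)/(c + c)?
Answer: 56/645 ≈ 0.086822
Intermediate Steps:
Q(c) = (-1 + c)/(2*c) (Q(c) = (-1 + c)/((2*c)) = (-1 + c)*(1/(2*c)) = (-1 + c)/(2*c))
1/(Q(-28) + 11) = 1/((1/2)*(-1 - 28)/(-28) + 11) = 1/((1/2)*(-1/28)*(-29) + 11) = 1/(29/56 + 11) = 1/(645/56) = 56/645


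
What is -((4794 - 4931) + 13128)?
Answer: -12991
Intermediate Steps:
-((4794 - 4931) + 13128) = -(-137 + 13128) = -1*12991 = -12991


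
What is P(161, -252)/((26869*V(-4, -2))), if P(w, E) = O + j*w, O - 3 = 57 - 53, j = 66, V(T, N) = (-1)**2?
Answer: 10633/26869 ≈ 0.39573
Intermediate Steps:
V(T, N) = 1
O = 7 (O = 3 + (57 - 53) = 3 + 4 = 7)
P(w, E) = 7 + 66*w
P(161, -252)/((26869*V(-4, -2))) = (7 + 66*161)/((26869*1)) = (7 + 10626)/26869 = 10633*(1/26869) = 10633/26869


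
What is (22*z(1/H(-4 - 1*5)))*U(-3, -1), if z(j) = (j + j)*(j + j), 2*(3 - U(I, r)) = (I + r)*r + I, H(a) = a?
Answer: 220/81 ≈ 2.7160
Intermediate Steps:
U(I, r) = 3 - I/2 - r*(I + r)/2 (U(I, r) = 3 - ((I + r)*r + I)/2 = 3 - (r*(I + r) + I)/2 = 3 - (I + r*(I + r))/2 = 3 + (-I/2 - r*(I + r)/2) = 3 - I/2 - r*(I + r)/2)
z(j) = 4*j**2 (z(j) = (2*j)*(2*j) = 4*j**2)
(22*z(1/H(-4 - 1*5)))*U(-3, -1) = (22*(4*(1/(-4 - 1*5))**2))*(3 - 1/2*(-3) - 1/2*(-1)**2 - 1/2*(-3)*(-1)) = (22*(4*(1/(-4 - 5))**2))*(3 + 3/2 - 1/2*1 - 3/2) = (22*(4*(1/(-9))**2))*(3 + 3/2 - 1/2 - 3/2) = (22*(4*(-1/9)**2))*(5/2) = (22*(4*(1/81)))*(5/2) = (22*(4/81))*(5/2) = (88/81)*(5/2) = 220/81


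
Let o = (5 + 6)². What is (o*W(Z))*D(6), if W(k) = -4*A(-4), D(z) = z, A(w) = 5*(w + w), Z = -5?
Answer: 116160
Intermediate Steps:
o = 121 (o = 11² = 121)
A(w) = 10*w (A(w) = 5*(2*w) = 10*w)
W(k) = 160 (W(k) = -40*(-4) = -4*(-40) = 160)
(o*W(Z))*D(6) = (121*160)*6 = 19360*6 = 116160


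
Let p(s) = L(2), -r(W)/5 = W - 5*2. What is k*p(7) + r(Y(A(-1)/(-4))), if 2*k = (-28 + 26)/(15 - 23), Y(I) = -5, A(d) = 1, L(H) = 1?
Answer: 601/8 ≈ 75.125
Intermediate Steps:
r(W) = 50 - 5*W (r(W) = -5*(W - 5*2) = -5*(W - 10) = -5*(-10 + W) = 50 - 5*W)
p(s) = 1
k = 1/8 (k = ((-28 + 26)/(15 - 23))/2 = (-2/(-8))/2 = (-2*(-1/8))/2 = (1/2)*(1/4) = 1/8 ≈ 0.12500)
k*p(7) + r(Y(A(-1)/(-4))) = (1/8)*1 + (50 - 5*(-5)) = 1/8 + (50 + 25) = 1/8 + 75 = 601/8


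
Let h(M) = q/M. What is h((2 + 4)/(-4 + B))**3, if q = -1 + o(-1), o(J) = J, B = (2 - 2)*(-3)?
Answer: 64/27 ≈ 2.3704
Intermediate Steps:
B = 0 (B = 0*(-3) = 0)
q = -2 (q = -1 - 1 = -2)
h(M) = -2/M
h((2 + 4)/(-4 + B))**3 = (-2*(-4 + 0)/(2 + 4))**3 = (-2/(6/(-4)))**3 = (-2/(6*(-1/4)))**3 = (-2/(-3/2))**3 = (-2*(-2/3))**3 = (4/3)**3 = 64/27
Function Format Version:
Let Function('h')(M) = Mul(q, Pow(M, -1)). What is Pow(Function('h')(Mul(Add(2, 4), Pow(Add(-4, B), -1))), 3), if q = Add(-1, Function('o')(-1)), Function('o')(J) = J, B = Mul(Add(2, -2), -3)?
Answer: Rational(64, 27) ≈ 2.3704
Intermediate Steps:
B = 0 (B = Mul(0, -3) = 0)
q = -2 (q = Add(-1, -1) = -2)
Function('h')(M) = Mul(-2, Pow(M, -1))
Pow(Function('h')(Mul(Add(2, 4), Pow(Add(-4, B), -1))), 3) = Pow(Mul(-2, Pow(Mul(Add(2, 4), Pow(Add(-4, 0), -1)), -1)), 3) = Pow(Mul(-2, Pow(Mul(6, Pow(-4, -1)), -1)), 3) = Pow(Mul(-2, Pow(Mul(6, Rational(-1, 4)), -1)), 3) = Pow(Mul(-2, Pow(Rational(-3, 2), -1)), 3) = Pow(Mul(-2, Rational(-2, 3)), 3) = Pow(Rational(4, 3), 3) = Rational(64, 27)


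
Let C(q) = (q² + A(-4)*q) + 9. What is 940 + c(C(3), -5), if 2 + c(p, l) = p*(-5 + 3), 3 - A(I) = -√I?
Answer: 884 - 12*I ≈ 884.0 - 12.0*I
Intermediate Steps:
A(I) = 3 + √I (A(I) = 3 - (-1)*√I = 3 + √I)
C(q) = 9 + q² + q*(3 + 2*I) (C(q) = (q² + (3 + √(-4))*q) + 9 = (q² + (3 + 2*I)*q) + 9 = (q² + q*(3 + 2*I)) + 9 = 9 + q² + q*(3 + 2*I))
c(p, l) = -2 - 2*p (c(p, l) = -2 + p*(-5 + 3) = -2 + p*(-2) = -2 - 2*p)
940 + c(C(3), -5) = 940 + (-2 - 2*(9 + 3² + 3*(3 + 2*I))) = 940 + (-2 - 2*(9 + 9 + (9 + 6*I))) = 940 + (-2 - 2*(27 + 6*I)) = 940 + (-2 + (-54 - 12*I)) = 940 + (-56 - 12*I) = 884 - 12*I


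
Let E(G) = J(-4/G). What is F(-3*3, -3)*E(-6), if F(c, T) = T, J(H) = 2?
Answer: -6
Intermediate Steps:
E(G) = 2
F(-3*3, -3)*E(-6) = -3*2 = -6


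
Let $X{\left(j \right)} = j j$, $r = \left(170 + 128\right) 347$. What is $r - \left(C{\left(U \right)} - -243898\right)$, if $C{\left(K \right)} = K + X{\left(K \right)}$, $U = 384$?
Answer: $-288332$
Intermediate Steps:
$r = 103406$ ($r = 298 \cdot 347 = 103406$)
$X{\left(j \right)} = j^{2}$
$C{\left(K \right)} = K + K^{2}$
$r - \left(C{\left(U \right)} - -243898\right) = 103406 - \left(384 \left(1 + 384\right) - -243898\right) = 103406 - \left(384 \cdot 385 + 243898\right) = 103406 - \left(147840 + 243898\right) = 103406 - 391738 = -288332$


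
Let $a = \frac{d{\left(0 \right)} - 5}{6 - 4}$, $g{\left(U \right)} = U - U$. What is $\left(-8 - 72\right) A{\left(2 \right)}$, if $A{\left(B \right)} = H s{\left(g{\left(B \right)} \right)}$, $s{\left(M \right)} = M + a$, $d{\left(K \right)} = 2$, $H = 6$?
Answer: $720$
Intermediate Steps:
$g{\left(U \right)} = 0$
$a = - \frac{3}{2}$ ($a = \frac{2 - 5}{6 - 4} = - \frac{3}{2} \approx -1.5$)
$s{\left(M \right)} = - \frac{3}{2} + M$ ($s{\left(M \right)} = M - \frac{3}{2} = - \frac{3}{2} + M$)
$A{\left(B \right)} = -9$ ($A{\left(B \right)} = 6 \left(- \frac{3}{2} + 0\right) = 6 \left(- \frac{3}{2}\right) = -9$)
$\left(-8 - 72\right) A{\left(2 \right)} = \left(-8 - 72\right) \left(-9\right) = \left(-80\right) \left(-9\right) = 720$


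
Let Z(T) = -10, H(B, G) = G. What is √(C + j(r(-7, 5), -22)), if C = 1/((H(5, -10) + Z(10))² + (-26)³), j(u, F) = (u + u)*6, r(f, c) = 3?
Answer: √2655130490/8588 ≈ 6.0000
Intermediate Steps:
j(u, F) = 12*u (j(u, F) = (2*u)*6 = 12*u)
C = -1/17176 (C = 1/((-10 - 10)² + (-26)³) = 1/((-20)² - 17576) = 1/(400 - 17576) = 1/(-17176) = -1/17176 ≈ -5.8221e-5)
√(C + j(r(-7, 5), -22)) = √(-1/17176 + 12*3) = √(-1/17176 + 36) = √(618335/17176) = √2655130490/8588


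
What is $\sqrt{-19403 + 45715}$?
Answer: $2 \sqrt{6578} \approx 162.21$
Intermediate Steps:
$\sqrt{-19403 + 45715} = \sqrt{26312} = 2 \sqrt{6578}$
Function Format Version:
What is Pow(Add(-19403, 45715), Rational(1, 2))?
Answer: Mul(2, Pow(6578, Rational(1, 2))) ≈ 162.21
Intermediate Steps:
Pow(Add(-19403, 45715), Rational(1, 2)) = Pow(26312, Rational(1, 2)) = Mul(2, Pow(6578, Rational(1, 2)))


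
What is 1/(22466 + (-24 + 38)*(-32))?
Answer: 1/22018 ≈ 4.5417e-5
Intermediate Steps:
1/(22466 + (-24 + 38)*(-32)) = 1/(22466 + 14*(-32)) = 1/(22466 - 448) = 1/22018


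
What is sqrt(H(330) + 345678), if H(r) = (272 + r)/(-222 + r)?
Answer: sqrt(112001478)/18 ≈ 587.95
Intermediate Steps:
H(r) = (272 + r)/(-222 + r)
sqrt(H(330) + 345678) = sqrt((272 + 330)/(-222 + 330) + 345678) = sqrt(602/108 + 345678) = sqrt((1/108)*602 + 345678) = sqrt(301/54 + 345678) = sqrt(18666913/54) = sqrt(112001478)/18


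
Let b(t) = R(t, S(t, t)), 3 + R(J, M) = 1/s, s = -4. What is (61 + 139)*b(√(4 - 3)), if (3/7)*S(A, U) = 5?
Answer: -650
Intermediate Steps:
S(A, U) = 35/3 (S(A, U) = (7/3)*5 = 35/3)
R(J, M) = -13/4 (R(J, M) = -3 + 1/(-4) = -3 - ¼ = -13/4)
b(t) = -13/4
(61 + 139)*b(√(4 - 3)) = (61 + 139)*(-13/4) = 200*(-13/4) = -650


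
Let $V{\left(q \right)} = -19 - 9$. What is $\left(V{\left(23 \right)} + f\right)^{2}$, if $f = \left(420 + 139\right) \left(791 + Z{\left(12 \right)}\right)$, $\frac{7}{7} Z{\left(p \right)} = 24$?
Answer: $207532180249$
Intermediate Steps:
$V{\left(q \right)} = -28$ ($V{\left(q \right)} = -19 - 9 = -28$)
$Z{\left(p \right)} = 24$
$f = 455585$ ($f = \left(420 + 139\right) \left(791 + 24\right) = 559 \cdot 815 = 455585$)
$\left(V{\left(23 \right)} + f\right)^{2} = \left(-28 + 455585\right)^{2} = 455557^{2} = 207532180249$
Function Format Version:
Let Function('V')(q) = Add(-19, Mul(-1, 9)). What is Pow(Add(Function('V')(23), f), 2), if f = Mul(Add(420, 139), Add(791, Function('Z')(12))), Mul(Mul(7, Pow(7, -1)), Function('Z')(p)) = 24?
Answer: 207532180249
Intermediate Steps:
Function('V')(q) = -28 (Function('V')(q) = Add(-19, -9) = -28)
Function('Z')(p) = 24
f = 455585 (f = Mul(Add(420, 139), Add(791, 24)) = Mul(559, 815) = 455585)
Pow(Add(Function('V')(23), f), 2) = Pow(Add(-28, 455585), 2) = Pow(455557, 2) = 207532180249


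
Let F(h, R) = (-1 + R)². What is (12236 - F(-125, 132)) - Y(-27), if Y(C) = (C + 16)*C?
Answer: -5222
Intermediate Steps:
Y(C) = C*(16 + C) (Y(C) = (16 + C)*C = C*(16 + C))
(12236 - F(-125, 132)) - Y(-27) = (12236 - (-1 + 132)²) - (-27)*(16 - 27) = (12236 - 1*131²) - (-27)*(-11) = (12236 - 1*17161) - 1*297 = (12236 - 17161) - 297 = -4925 - 297 = -5222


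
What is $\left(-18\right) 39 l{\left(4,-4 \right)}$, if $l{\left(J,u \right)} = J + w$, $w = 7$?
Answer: $-7722$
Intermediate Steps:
$l{\left(J,u \right)} = 7 + J$ ($l{\left(J,u \right)} = J + 7 = 7 + J$)
$\left(-18\right) 39 l{\left(4,-4 \right)} = \left(-18\right) 39 \left(7 + 4\right) = \left(-702\right) 11 = -7722$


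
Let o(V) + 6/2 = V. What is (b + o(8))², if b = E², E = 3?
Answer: 196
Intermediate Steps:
o(V) = -3 + V
b = 9 (b = 3² = 9)
(b + o(8))² = (9 + (-3 + 8))² = (9 + 5)² = 14² = 196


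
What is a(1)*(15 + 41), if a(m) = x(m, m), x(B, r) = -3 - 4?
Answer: -392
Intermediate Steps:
x(B, r) = -7
a(m) = -7
a(1)*(15 + 41) = -7*(15 + 41) = -7*56 = -392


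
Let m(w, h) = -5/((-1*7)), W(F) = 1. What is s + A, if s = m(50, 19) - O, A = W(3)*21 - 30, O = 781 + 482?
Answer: -8899/7 ≈ -1271.3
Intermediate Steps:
O = 1263
m(w, h) = 5/7 (m(w, h) = -5/(-7) = -5*(-⅐) = 5/7)
A = -9 (A = 1*21 - 30 = 21 - 30 = -9)
s = -8836/7 (s = 5/7 - 1*1263 = 5/7 - 1263 = -8836/7 ≈ -1262.3)
s + A = -8836/7 - 9 = -8899/7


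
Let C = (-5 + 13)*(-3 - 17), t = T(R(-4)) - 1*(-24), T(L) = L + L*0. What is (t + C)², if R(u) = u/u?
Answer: 18225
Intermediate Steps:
R(u) = 1
T(L) = L (T(L) = L + 0 = L)
t = 25 (t = 1 - 1*(-24) = 1 + 24 = 25)
C = -160 (C = 8*(-20) = -160)
(t + C)² = (25 - 160)² = (-135)² = 18225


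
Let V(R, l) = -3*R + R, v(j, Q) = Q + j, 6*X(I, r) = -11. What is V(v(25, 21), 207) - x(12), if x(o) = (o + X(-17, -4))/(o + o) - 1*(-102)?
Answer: -27997/144 ≈ -194.42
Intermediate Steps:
X(I, r) = -11/6 (X(I, r) = (⅙)*(-11) = -11/6)
x(o) = 102 + (-11/6 + o)/(2*o) (x(o) = (o - 11/6)/(o + o) - 1*(-102) = (-11/6 + o)/((2*o)) + 102 = (-11/6 + o)*(1/(2*o)) + 102 = (-11/6 + o)/(2*o) + 102 = 102 + (-11/6 + o)/(2*o))
V(R, l) = -2*R
V(v(25, 21), 207) - x(12) = -2*(21 + 25) - (-11 + 1230*12)/(12*12) = -2*46 - (-11 + 14760)/(12*12) = -92 - 14749/(12*12) = -92 - 1*14749/144 = -92 - 14749/144 = -27997/144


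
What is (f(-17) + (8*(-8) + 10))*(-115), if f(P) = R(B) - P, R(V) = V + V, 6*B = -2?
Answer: 12995/3 ≈ 4331.7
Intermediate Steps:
B = -⅓ (B = (⅙)*(-2) = -⅓ ≈ -0.33333)
R(V) = 2*V
f(P) = -⅔ - P (f(P) = 2*(-⅓) - P = -⅔ - P)
(f(-17) + (8*(-8) + 10))*(-115) = ((-⅔ - 1*(-17)) + (8*(-8) + 10))*(-115) = ((-⅔ + 17) + (-64 + 10))*(-115) = (49/3 - 54)*(-115) = -113/3*(-115) = 12995/3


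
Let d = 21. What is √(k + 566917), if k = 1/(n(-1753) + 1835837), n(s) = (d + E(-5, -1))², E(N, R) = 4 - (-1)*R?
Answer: √1911878094371814186/1836413 ≈ 752.94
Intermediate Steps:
E(N, R) = 4 + R
n(s) = 576 (n(s) = (21 + (4 - 1))² = (21 + 3)² = 24² = 576)
k = 1/1836413 (k = 1/(576 + 1835837) = 1/1836413 ≈ 5.4454e-7)
√(k + 566917) = √(1/1836413 + 566917) = √(1041093748722/1836413) = √1911878094371814186/1836413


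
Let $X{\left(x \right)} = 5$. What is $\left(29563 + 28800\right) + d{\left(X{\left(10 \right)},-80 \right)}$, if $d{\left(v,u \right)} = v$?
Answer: $58368$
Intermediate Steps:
$\left(29563 + 28800\right) + d{\left(X{\left(10 \right)},-80 \right)} = \left(29563 + 28800\right) + 5 = 58363 + 5 = 58368$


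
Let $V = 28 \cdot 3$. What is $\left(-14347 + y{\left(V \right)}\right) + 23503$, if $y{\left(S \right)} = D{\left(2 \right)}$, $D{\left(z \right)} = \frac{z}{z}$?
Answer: $9157$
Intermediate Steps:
$V = 84$
$D{\left(z \right)} = 1$
$y{\left(S \right)} = 1$
$\left(-14347 + y{\left(V \right)}\right) + 23503 = \left(-14347 + 1\right) + 23503 = -14346 + 23503 = 9157$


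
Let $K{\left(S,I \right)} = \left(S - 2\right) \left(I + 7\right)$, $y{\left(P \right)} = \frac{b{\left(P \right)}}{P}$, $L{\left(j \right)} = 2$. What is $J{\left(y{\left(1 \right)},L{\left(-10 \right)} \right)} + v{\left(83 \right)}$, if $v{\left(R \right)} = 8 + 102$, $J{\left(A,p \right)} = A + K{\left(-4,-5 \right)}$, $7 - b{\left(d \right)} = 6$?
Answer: $99$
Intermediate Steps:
$b{\left(d \right)} = 1$ ($b{\left(d \right)} = 7 - 6 = 1$)
$y{\left(P \right)} = \frac{1}{P}$ ($y{\left(P \right)} = 1 \frac{1}{P} = \frac{1}{P}$)
$K{\left(S,I \right)} = \left(-2 + S\right) \left(7 + I\right)$
$J{\left(A,p \right)} = -12 + A$ ($J{\left(A,p \right)} = A - 12 = -12 + A$)
$v{\left(R \right)} = 110$
$J{\left(y{\left(1 \right)},L{\left(-10 \right)} \right)} + v{\left(83 \right)} = \left(-12 + 1^{-1}\right) + 110 = \left(-12 + 1\right) + 110 = -11 + 110 = 99$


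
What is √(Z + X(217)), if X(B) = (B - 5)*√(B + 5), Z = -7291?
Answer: √(-7291 + 212*√222) ≈ 64.283*I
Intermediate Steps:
X(B) = √(5 + B)*(-5 + B) (X(B) = (-5 + B)*√(5 + B) = √(5 + B)*(-5 + B))
√(Z + X(217)) = √(-7291 + √(5 + 217)*(-5 + 217)) = √(-7291 + √222*212) = √(-7291 + 212*√222)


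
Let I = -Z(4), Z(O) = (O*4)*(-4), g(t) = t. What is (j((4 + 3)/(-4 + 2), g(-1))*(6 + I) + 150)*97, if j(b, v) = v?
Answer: 7760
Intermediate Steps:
Z(O) = -16*O (Z(O) = (4*O)*(-4) = -16*O)
I = 64 (I = -(-16)*4 = -1*(-64) = 64)
(j((4 + 3)/(-4 + 2), g(-1))*(6 + I) + 150)*97 = (-(6 + 64) + 150)*97 = (-1*70 + 150)*97 = (-70 + 150)*97 = 80*97 = 7760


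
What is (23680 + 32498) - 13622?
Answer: 42556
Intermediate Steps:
(23680 + 32498) - 13622 = 56178 - 13622 = 42556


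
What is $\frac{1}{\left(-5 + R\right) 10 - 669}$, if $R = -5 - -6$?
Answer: $- \frac{1}{709} \approx -0.0014104$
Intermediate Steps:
$R = 1$ ($R = -5 + 6 = 1$)
$\frac{1}{\left(-5 + R\right) 10 - 669} = \frac{1}{\left(-5 + 1\right) 10 - 669} = \frac{1}{\left(-4\right) 10 - 669} = \frac{1}{-40 - 669} = \frac{1}{-709} = - \frac{1}{709}$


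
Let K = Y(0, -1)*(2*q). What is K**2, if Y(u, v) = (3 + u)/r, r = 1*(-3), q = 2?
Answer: 16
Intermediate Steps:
r = -3
Y(u, v) = -1 - u/3 (Y(u, v) = (3 + u)/(-3) = (3 + u)*(-1/3) = -1 - u/3)
K = -4 (K = (-1 - 1/3*0)*(2*2) = (-1 + 0)*4 = -1*4 = -4)
K**2 = (-4)**2 = 16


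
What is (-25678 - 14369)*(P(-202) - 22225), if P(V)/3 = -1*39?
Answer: 894730074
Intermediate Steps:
P(V) = -117 (P(V) = 3*(-1*39) = 3*(-39) = -117)
(-25678 - 14369)*(P(-202) - 22225) = (-25678 - 14369)*(-117 - 22225) = -40047*(-22342) = 894730074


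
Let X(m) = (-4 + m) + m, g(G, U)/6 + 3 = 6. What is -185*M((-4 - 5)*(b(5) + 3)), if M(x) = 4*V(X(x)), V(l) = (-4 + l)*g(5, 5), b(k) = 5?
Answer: 2024640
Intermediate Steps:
g(G, U) = 18 (g(G, U) = -18 + 6*6 = -18 + 36 = 18)
X(m) = -4 + 2*m
V(l) = -72 + 18*l (V(l) = (-4 + l)*18 = -72 + 18*l)
M(x) = -576 + 144*x (M(x) = 4*(-72 + 18*(-4 + 2*x)) = 4*(-72 + (-72 + 36*x)) = 4*(-144 + 36*x) = -576 + 144*x)
-185*M((-4 - 5)*(b(5) + 3)) = -185*(-576 + 144*((-4 - 5)*(5 + 3))) = -185*(-576 + 144*(-9*8)) = -185*(-576 + 144*(-72)) = -185*(-576 - 10368) = -185*(-10944) = 2024640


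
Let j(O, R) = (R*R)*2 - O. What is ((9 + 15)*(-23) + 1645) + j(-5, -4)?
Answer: 1130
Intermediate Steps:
j(O, R) = -O + 2*R**2 (j(O, R) = R**2*2 - O = 2*R**2 - O = -O + 2*R**2)
((9 + 15)*(-23) + 1645) + j(-5, -4) = ((9 + 15)*(-23) + 1645) + (-1*(-5) + 2*(-4)**2) = (24*(-23) + 1645) + (5 + 2*16) = (-552 + 1645) + (5 + 32) = 1093 + 37 = 1130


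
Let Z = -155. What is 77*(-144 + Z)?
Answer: -23023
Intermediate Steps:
77*(-144 + Z) = 77*(-144 - 155) = 77*(-299) = -23023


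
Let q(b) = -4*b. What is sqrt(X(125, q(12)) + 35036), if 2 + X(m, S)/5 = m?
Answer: sqrt(35651) ≈ 188.81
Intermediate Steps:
X(m, S) = -10 + 5*m
sqrt(X(125, q(12)) + 35036) = sqrt((-10 + 5*125) + 35036) = sqrt((-10 + 625) + 35036) = sqrt(615 + 35036) = sqrt(35651)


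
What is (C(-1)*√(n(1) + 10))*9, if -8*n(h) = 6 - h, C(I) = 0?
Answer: 0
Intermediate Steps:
n(h) = -¾ + h/8 (n(h) = -(6 - h)/8 = -¾ + h/8)
(C(-1)*√(n(1) + 10))*9 = (0*√((-¾ + (⅛)*1) + 10))*9 = (0*√((-¾ + ⅛) + 10))*9 = (0*√(-5/8 + 10))*9 = (0*√(75/8))*9 = (0*(5*√6/4))*9 = 0*9 = 0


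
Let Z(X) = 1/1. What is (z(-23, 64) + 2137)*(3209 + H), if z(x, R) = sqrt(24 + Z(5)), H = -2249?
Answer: 2056320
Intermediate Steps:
Z(X) = 1
z(x, R) = 5 (z(x, R) = sqrt(24 + 1) = sqrt(25) = 5)
(z(-23, 64) + 2137)*(3209 + H) = (5 + 2137)*(3209 - 2249) = 2142*960 = 2056320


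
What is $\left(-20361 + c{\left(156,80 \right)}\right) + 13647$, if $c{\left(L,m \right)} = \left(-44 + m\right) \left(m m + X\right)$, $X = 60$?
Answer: $225846$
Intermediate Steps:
$c{\left(L,m \right)} = \left(-44 + m\right) \left(60 + m^{2}\right)$ ($c{\left(L,m \right)} = \left(-44 + m\right) \left(m m + 60\right) = \left(-44 + m\right) \left(m^{2} + 60\right) = \left(-44 + m\right) \left(60 + m^{2}\right)$)
$\left(-20361 + c{\left(156,80 \right)}\right) + 13647 = \left(-20361 + \left(-2640 + 80^{3} - 44 \cdot 80^{2} + 60 \cdot 80\right)\right) + 13647 = \left(-20361 + \left(-2640 + 512000 - 281600 + 4800\right)\right) + 13647 = \left(-20361 + 232560\right) + 13647 = 212199 + 13647 = 225846$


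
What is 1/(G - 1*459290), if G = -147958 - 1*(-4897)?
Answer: -1/602351 ≈ -1.6602e-6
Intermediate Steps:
G = -143061 (G = -147958 + 4897 = -143061)
1/(G - 1*459290) = 1/(-143061 - 1*459290) = 1/(-143061 - 459290) = 1/(-602351) = -1/602351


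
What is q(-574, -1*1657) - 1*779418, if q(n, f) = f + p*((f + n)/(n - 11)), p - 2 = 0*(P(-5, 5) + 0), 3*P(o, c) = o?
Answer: -456924413/585 ≈ -7.8107e+5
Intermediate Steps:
P(o, c) = o/3
p = 2 (p = 2 + 0*((⅓)*(-5) + 0) = 2 + 0*(-5/3 + 0) = 2 + 0*(-5/3) = 2 + 0 = 2)
q(n, f) = f + 2*(f + n)/(-11 + n) (q(n, f) = f + 2*((f + n)/(n - 11)) = f + 2*((f + n)/(-11 + n)) = f + 2*(f + n)/(-11 + n))
q(-574, -1*1657) - 1*779418 = (-(-9)*1657 + 2*(-574) - 1*1657*(-574))/(-11 - 574) - 1*779418 = (-9*(-1657) - 1148 - 1657*(-574))/(-585) - 779418 = -(14913 - 1148 + 951118)/585 - 779418 = -1/585*964883 - 779418 = -964883/585 - 779418 = -456924413/585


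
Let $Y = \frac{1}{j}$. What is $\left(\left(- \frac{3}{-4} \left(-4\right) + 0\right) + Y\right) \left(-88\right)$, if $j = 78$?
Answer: $\frac{10252}{39} \approx 262.87$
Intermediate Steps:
$Y = \frac{1}{78} \approx 0.012821$
$\left(\left(- \frac{3}{-4} \left(-4\right) + 0\right) + Y\right) \left(-88\right) = \left(\left(- \frac{3}{-4} \left(-4\right) + 0\right) + \frac{1}{78}\right) \left(-88\right) = \left(\left(\left(-3\right) \left(- \frac{1}{4}\right) \left(-4\right) + 0\right) + \frac{1}{78}\right) \left(-88\right) = \left(\left(\frac{3}{4} \left(-4\right) + 0\right) + \frac{1}{78}\right) \left(-88\right) = \left(\left(-3 + 0\right) + \frac{1}{78}\right) \left(-88\right) = \left(-3 + \frac{1}{78}\right) \left(-88\right) = \left(- \frac{233}{78}\right) \left(-88\right) = \frac{10252}{39}$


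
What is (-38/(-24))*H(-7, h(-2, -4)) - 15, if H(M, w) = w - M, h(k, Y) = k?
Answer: -85/12 ≈ -7.0833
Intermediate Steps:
(-38/(-24))*H(-7, h(-2, -4)) - 15 = (-38/(-24))*(-2 - 1*(-7)) - 15 = (-38*(-1/24))*(-2 + 7) - 15 = (19/12)*5 - 15 = 95/12 - 15 = -85/12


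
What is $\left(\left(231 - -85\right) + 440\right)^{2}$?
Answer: $571536$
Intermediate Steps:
$\left(\left(231 - -85\right) + 440\right)^{2} = \left(\left(231 + 85\right) + 440\right)^{2} = \left(316 + 440\right)^{2} = 756^{2} = 571536$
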